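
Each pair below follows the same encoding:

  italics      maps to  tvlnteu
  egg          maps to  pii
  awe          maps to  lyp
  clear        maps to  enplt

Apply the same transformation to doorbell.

The shift depends on letter class: consonant t→v is +2, but vowel i→t is +11. The rule splits by letter class: vowels +11, consonants +2.
For doorbell: d(cons)+2=f, o(vowel)+11=z, o(vowel)+11=z, r(cons)+2=t, b(cons)+2=d, e(vowel)+11=p, l(cons)+2=n, l(cons)+2=n.

fzztdpnn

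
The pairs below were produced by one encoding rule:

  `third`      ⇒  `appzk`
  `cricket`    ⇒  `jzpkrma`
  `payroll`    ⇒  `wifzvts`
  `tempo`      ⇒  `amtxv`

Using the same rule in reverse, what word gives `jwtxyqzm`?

comprise

Shifts by position in third: pos 0: t→a (+7), pos 1: h→p (+8), pos 2: i→p (+7), pos 3: r→z (+8) — repeating every 2. It's a Vigenère-style cipher with numeric key [7,8]: position i shifts by key[i mod 2].
Undoing it on jwtxyqzm: j−7=c, w−8=o, t−7=m, x−8=p, y−7=r, q−8=i, z−7=s, m−8=e.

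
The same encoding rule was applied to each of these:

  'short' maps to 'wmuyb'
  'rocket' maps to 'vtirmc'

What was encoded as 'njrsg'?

jelly

In short: s→w is +4, h→m is +5, o→u is +6, r→y is +7 — the shift increases by 1 each position. Each letter shifts forward by (position + 4), i.e. 4, 5, 6, … — the shift grows by one for each successive letter.
Decoding njrsg: n−4=j, j−5=e, r−6=l, s−7=l, g−8=y.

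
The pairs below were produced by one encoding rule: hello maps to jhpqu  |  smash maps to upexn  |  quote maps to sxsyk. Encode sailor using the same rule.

udmquy

In hello: h→j is +2, e→h is +3, l→p is +4, l→q is +5 — the shift increases by 1 each position. The shift increases by 1 at each position, starting from +2: 2, 3, 4, ….
On sailor: s+2=u, a+3=d, i+4=m, l+5=q, o+6=u, r+7=y.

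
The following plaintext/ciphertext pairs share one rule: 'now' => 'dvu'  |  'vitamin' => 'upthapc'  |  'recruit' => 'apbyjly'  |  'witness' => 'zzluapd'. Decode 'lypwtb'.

Two steps: reverse the string, then apply a Caesar shift of +7.
Undoing it on lypwtb: shift back: l−7=e, y−7=r, p−7=i, w−7=p, t−7=m, b−7=u → eripmu; then reverse → umpire.

umpire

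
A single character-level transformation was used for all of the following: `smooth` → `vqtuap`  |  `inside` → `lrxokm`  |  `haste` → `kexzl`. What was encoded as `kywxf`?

hurry

Each letter shifts forward by (position + 3), i.e. 3, 4, 5, … — the shift grows by one for each successive letter.
Undoing it on kywxf: k−3=h, y−4=u, w−5=r, x−6=r, f−7=y.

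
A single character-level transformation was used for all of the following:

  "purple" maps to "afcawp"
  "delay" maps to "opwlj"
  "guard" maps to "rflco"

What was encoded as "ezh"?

Compare letters: p→a is +11, u→f is +11, r→c is +11 — a constant shift. It's a constant shift of +11 (ROT11).
Undoing it on ezh: e−11=t, z−11=o, h−11=w.

tow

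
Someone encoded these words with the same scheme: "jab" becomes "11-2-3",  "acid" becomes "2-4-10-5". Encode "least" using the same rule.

j is letter #10 and maps to 11: an offset of 1. Letters become their 1-based position plus 1 (so a→2, b→3, …).
Applying it to least: l=12→13, e=5→6, a=1→2, s=19→20, t=20→21.

13-6-2-20-21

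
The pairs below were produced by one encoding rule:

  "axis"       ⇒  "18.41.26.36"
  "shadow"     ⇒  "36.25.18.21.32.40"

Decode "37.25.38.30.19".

thumb

a is letter #1 and maps to 18: an offset of 17. Letters become their 1-based position plus 17 (so a→18, b→19, …).
Undoing it on 37.25.38.30.19: 37→(37−17)÷1=20=t, 25→(25−17)÷1=8=h, 38→(38−17)÷1=21=u, 30→(30−17)÷1=13=m, 19→(19−17)÷1=2=b.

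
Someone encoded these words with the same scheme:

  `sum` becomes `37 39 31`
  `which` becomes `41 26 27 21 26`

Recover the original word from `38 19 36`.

s is letter #19 and maps to 37: an offset of 18. Each letter is replaced by its alphabet position (a=1..z=26) + 18.
Reversing it on 38 19 36: 38→(38−18)÷1=20=t, 19→(19−18)÷1=1=a, 36→(36−18)÷1=18=r.

tar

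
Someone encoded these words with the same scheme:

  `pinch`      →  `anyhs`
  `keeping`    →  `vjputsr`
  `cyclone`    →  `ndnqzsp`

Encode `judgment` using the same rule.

Shifts by position in pinch: pos 0: p→a (+11), pos 1: i→n (+5), pos 2: n→y (+11), pos 3: c→h (+5) — repeating every 2. The shifts repeat in a cycle of length 2: positions 0,1,… shift by +11, +5, then the pattern repeats.
On judgment: j+11=u, u+5=z, d+11=o, g+5=l, m+11=x, e+5=j, n+11=y, t+5=y.

uzolxjyy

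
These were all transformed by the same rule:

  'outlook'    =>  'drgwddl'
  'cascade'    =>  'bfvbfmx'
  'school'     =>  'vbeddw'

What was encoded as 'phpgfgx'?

imitate

o(14)→d(3) and u(20)→r(17) fit y≡11x+5 (mod 26); the inverse of 11 mod 26 is 19. Treating letters as 0–25, the rule is x ↦ 11x + 5 (mod 26).
Undoing it on phpgfgx: p(15)→19·(15−5)≡8=i; h(7)→19·(7−5)≡12=m; p(15)→19·(15−5)≡8=i; g(6)→19·(6−5)≡19=t; f(5)→19·(5−5)≡0=a; g(6)→19·(6−5)≡19=t; x(23)→19·(23−5)≡4=e (all mod 26).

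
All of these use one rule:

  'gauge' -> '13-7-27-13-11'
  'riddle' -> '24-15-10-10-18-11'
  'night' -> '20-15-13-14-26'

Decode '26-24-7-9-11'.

trace

g is letter #7 and maps to 13: an offset of 6. The number is (letter's place in the alphabet, a=1) + 6.
Reversing it on 26-24-7-9-11: 26→(26−6)÷1=20=t, 24→(24−6)÷1=18=r, 7→(7−6)÷1=1=a, 9→(9−6)÷1=3=c, 11→(11−6)÷1=5=e.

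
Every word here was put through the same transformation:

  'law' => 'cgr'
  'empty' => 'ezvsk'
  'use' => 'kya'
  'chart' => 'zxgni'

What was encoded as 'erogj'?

The output letters match the input read backwards, each shifted +6: law reversed is wal. Read the word backwards and shift each letter +6.
Undoing it on erogj: shift back: e−6=y, r−6=l, o−6=i, g−6=a, j−6=d → yliad; then reverse → daily.

daily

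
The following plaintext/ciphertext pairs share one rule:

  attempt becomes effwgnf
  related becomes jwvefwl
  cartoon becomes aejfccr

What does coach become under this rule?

acead

a(0)→e(4) and t(19)→f(5) fit y≡11x+4 (mod 26); the inverse of 11 mod 26 is 19. This is an affine cipher: with a=0,…,z=25, each position x becomes (11x+4) mod 26.
On coach: c(2)→11·2+4≡0=a; o(14)→11·14+4≡2=c; a(0)→11·0+4≡4=e; c(2)→11·2+4≡0=a; h(7)→11·7+4≡3=d (all mod 26).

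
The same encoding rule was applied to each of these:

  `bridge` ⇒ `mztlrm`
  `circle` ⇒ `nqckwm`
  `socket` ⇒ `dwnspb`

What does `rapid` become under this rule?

Shifts by position in bridge: pos 0: b→m (+11), pos 1: r→z (+8), pos 2: i→t (+11), pos 3: d→l (+8) — repeating every 2. It's a Vigenère-style cipher with numeric key [11,8]: position i shifts by key[i mod 2].
For rapid: r+11=c, a+8=i, p+11=a, i+8=q, d+11=o.

ciaqo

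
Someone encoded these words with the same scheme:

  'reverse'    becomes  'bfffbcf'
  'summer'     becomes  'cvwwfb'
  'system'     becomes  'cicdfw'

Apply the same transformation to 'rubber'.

bvllfb

The shift depends on letter class: consonant r→b is +10, but vowel e→f is +1. Vowels shift forward by 1 and consonants shift forward by 10.
On rubber: r(cons)+10=b, u(vowel)+1=v, b(cons)+10=l, b(cons)+10=l, e(vowel)+1=f, r(cons)+10=b.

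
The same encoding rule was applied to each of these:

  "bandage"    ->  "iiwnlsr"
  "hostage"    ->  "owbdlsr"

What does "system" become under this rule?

In bandage: b→i is +7, a→i is +8, n→w is +9, d→n is +10 — the shift increases by 1 each position. Letter i (0-indexed) is shifted by i+7, so successive shifts are 7, 8, 9, ….
Applying it to system: s+7=z, y+8=g, s+9=b, t+10=d, e+11=p, m+12=y.

zgbdpy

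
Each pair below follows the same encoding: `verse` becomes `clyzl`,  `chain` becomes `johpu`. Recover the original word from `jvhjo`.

Compare letters: v→c is +7, e→l is +7, r→y is +7 — a constant shift. This is a Caesar cipher with shift 7.
Decoding jvhjo: j−7=c, v−7=o, h−7=a, j−7=c, o−7=h.

coach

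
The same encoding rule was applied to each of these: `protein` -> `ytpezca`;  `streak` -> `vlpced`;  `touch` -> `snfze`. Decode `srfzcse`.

through

The output letters match the input read backwards, each shifted +11: protein reversed is nietorp. Two steps: reverse the string, then apply a Caesar shift of +11.
Undoing it on srfzcse: shift back: s−11=h, r−11=g, f−11=u, z−11=o, c−11=r, s−11=h, e−11=t → hguorht; then reverse → through.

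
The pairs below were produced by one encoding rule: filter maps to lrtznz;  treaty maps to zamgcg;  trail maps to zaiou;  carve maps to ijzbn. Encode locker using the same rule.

rxkqnz

Shifts by position in filter: pos 0: f→l (+6), pos 1: i→r (+9), pos 2: l→t (+8), pos 3: t→z (+6), pos 4: e→n (+9), pos 5: r→z (+8) — repeating every 3. A repeating key of period 3 is used — shifts +6, +9, +8 over and over.
On locker: l+6=r, o+9=x, c+8=k, k+6=q, e+9=n, r+8=z.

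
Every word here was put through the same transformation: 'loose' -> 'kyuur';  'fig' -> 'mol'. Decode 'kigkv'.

peace

The output letters match the input read backwards, each shifted +6: loose reversed is esool. Read the word backwards and shift each letter +6.
Undoing it on kigkv: shift back: k−6=e, i−6=c, g−6=a, k−6=e, v−6=p → ecaep; then reverse → peace.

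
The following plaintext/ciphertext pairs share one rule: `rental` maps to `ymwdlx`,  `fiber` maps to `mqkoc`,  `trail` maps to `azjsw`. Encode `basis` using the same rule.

iibsd

In rental: r→y is +7, e→m is +8, n→w is +9, t→d is +10 — the shift increases by 1 each position. Each letter shifts forward by (position + 7), i.e. 7, 8, 9, … — the shift grows by one for each successive letter.
For basis: b+7=i, a+8=i, s+9=b, i+10=s, s+11=d.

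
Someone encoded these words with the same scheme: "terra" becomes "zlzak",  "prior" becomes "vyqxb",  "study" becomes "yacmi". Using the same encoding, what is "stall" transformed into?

In terra: t→z is +6, e→l is +7, r→z is +8, r→a is +9 — the shift increases by 1 each position. Each letter shifts forward by (position + 6), i.e. 6, 7, 8, … — the shift grows by one for each successive letter.
On stall: s+6=y, t+7=a, a+8=i, l+9=u, l+10=v.

yaiuv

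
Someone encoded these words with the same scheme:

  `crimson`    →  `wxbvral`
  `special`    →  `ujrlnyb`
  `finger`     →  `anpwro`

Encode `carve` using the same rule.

Read the word backwards and shift each letter +9.
On carve: reverse → evrac; then shift: e+9=n, v+9=e, r+9=a, a+9=j, c+9=l.

neajl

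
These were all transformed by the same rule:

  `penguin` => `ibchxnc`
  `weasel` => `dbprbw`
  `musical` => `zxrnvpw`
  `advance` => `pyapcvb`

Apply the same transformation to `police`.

p(15)→i(8) and e(4)→b(1) fit y≡3x+15 (mod 26); the inverse of 3 mod 26 is 9. This is an affine cipher: with a=0,…,z=25, each position x becomes (3x+15) mod 26.
Applying it to police: p(15)→3·15+15≡8=i; o(14)→3·14+15≡5=f; l(11)→3·11+15≡22=w; i(8)→3·8+15≡13=n; c(2)→3·2+15≡21=v; e(4)→3·4+15≡1=b (all mod 26).

ifwnvb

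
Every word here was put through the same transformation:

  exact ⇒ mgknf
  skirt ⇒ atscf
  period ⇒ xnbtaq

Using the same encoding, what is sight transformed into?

arqsf

In exact: e→m is +8, x→g is +9, a→k is +10, c→n is +11 — the shift increases by 1 each position. Letter i (0-indexed) is shifted by i+8, so successive shifts are 8, 9, 10, ….
Applying it to sight: s+8=a, i+9=r, g+10=q, h+11=s, t+12=f.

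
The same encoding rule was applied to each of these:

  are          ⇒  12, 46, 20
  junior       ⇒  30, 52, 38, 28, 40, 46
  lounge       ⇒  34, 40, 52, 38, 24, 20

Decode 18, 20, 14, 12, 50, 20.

a(#1)→12 and r(#18)→46: differences scale by 2, so n = 2·pos + 10. Each letter becomes 2×(its alphabet position, a=1..z=26) + 10.
Undoing it on 18, 20, 14, 12, 50, 20: 18→(18−10)÷2=4=d, 20→(20−10)÷2=5=e, 14→(14−10)÷2=2=b, 12→(12−10)÷2=1=a, 50→(50−10)÷2=20=t, 20→(20−10)÷2=5=e.

debate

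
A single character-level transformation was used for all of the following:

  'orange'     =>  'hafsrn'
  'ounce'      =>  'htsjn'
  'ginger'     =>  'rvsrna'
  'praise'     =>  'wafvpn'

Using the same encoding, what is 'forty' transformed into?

chaeb

This is an affine cipher: with a=0,…,z=25, each position x becomes (15x+5) mod 26.
For forty: f(5)→15·5+5≡2=c; o(14)→15·14+5≡7=h; r(17)→15·17+5≡0=a; t(19)→15·19+5≡4=e; y(24)→15·24+5≡1=b (all mod 26).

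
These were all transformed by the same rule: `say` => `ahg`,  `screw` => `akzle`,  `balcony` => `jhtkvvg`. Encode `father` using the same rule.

nhbplz

The shift depends on letter class: consonant s→a is +8, but vowel a→h is +7. Two shifts are in play — +7 for a/e/i/o/u, +8 for every other letter.
On father: f(cons)+8=n, a(vowel)+7=h, t(cons)+8=b, h(cons)+8=p, e(vowel)+7=l, r(cons)+8=z.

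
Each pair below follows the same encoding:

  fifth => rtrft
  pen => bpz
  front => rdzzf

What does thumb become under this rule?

ftfyn

The rule splits by letter class: vowels +11, consonants +12.
On thumb: t(cons)+12=f, h(cons)+12=t, u(vowel)+11=f, m(cons)+12=y, b(cons)+12=n.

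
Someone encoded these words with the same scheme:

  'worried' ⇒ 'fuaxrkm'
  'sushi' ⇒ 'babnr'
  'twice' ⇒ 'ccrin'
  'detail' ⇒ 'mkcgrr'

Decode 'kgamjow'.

bargain

It's a Vigenère-style cipher with numeric key [9,6]: position i shifts by key[i mod 2].
Decoding kgamjow: k−9=b, g−6=a, a−9=r, m−6=g, j−9=a, o−6=i, w−9=n.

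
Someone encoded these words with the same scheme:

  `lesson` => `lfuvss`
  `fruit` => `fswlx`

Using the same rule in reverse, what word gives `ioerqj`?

In lesson: l→l is +0, e→f is +1, s→u is +2, s→v is +3 — the shift increases by 1 each position. The shift increases by 1 at each position, starting from +0: 0, 1, 2, ….
Undoing it on ioerqj: i−0=i, o−1=n, e−2=c, r−3=o, q−4=m, j−5=e.

income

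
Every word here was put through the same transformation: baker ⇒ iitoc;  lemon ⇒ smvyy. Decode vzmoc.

order

In baker: b→i is +7, a→i is +8, k→t is +9, e→o is +10 — the shift increases by 1 each position. Each letter shifts forward by (position + 7), i.e. 7, 8, 9, … — the shift grows by one for each successive letter.
Reversing it on vzmoc: v−7=o, z−8=r, m−9=d, o−10=e, c−11=r.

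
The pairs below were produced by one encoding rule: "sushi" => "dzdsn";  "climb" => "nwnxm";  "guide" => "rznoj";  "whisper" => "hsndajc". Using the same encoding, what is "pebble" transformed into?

ajmmwj

The shift depends on letter class: consonant s→d is +11, but vowel u→z is +5. The rule splits by letter class: vowels +5, consonants +11.
Applying it to pebble: p(cons)+11=a, e(vowel)+5=j, b(cons)+11=m, b(cons)+11=m, l(cons)+11=w, e(vowel)+5=j.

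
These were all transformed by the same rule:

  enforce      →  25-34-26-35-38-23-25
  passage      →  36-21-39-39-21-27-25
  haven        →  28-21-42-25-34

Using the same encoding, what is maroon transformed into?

e is letter #5 and maps to 25: an offset of 20. Each letter is replaced by its alphabet position (a=1..z=26) + 20.
Applying it to maroon: m=13→33, a=1→21, r=18→38, o=15→35, o=15→35, n=14→34.

33-21-38-35-35-34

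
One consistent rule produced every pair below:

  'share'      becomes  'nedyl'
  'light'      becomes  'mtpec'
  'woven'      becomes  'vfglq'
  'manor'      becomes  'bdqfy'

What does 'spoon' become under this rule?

s(18)→n(13) and h(7)→e(4) fit y≡15x+3 (mod 26); the inverse of 15 mod 26 is 7. This is an affine cipher: with a=0,…,z=25, each position x becomes (15x+3) mod 26.
Applying it to spoon: s(18)→15·18+3≡13=n; p(15)→15·15+3≡20=u; o(14)→15·14+3≡5=f; o(14)→15·14+3≡5=f; n(13)→15·13+3≡16=q (all mod 26).

nuffq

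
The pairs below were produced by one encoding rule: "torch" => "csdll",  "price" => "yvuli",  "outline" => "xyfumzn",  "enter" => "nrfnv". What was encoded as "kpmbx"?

Shifts by position in torch: pos 0: t→c (+9), pos 1: o→s (+4), pos 2: r→d (+12), pos 3: c→l (+9), pos 4: h→l (+4) — repeating every 3. The shifts repeat in a cycle of length 3: positions 0,1,… shift by +9, +4, +12, then the pattern repeats.
Undoing it on kpmbx: k−9=b, p−4=l, m−12=a, b−9=s, x−4=t.

blast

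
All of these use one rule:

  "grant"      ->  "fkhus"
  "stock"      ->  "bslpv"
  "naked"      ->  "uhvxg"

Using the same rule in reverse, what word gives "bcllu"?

g(6)→f(5) and r(17)→k(10) fit y≡17x+7 (mod 26); the inverse of 17 mod 26 is 23. This is an affine cipher: with a=0,…,z=25, each position x becomes (17x+7) mod 26.
Undoing it on bcllu: b(1)→23·(1−7)≡18=s; c(2)→23·(2−7)≡15=p; l(11)→23·(11−7)≡14=o; l(11)→23·(11−7)≡14=o; u(20)→23·(20−7)≡13=n (all mod 26).

spoon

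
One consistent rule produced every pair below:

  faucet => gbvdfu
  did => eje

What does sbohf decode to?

Compare letters: f→g is +1, a→b is +1, u→v is +1 — a constant shift. This is a Caesar cipher with shift 1.
Decoding sbohf: s−1=r, b−1=a, o−1=n, h−1=g, f−1=e.

range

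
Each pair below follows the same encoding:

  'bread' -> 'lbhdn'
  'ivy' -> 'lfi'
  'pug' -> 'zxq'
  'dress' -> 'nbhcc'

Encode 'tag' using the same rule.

Two shifts are in play — +3 for a/e/i/o/u, +10 for every other letter.
On tag: t(cons)+10=d, a(vowel)+3=d, g(cons)+10=q.

ddq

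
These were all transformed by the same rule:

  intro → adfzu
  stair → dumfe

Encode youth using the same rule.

tfgak

The output letters match the input read backwards, each shifted +12: intro reversed is ortni. Two steps: reverse the string, then apply a Caesar shift of +12.
Applying it to youth: reverse → htuoy; then shift: h+12=t, t+12=f, u+12=g, o+12=a, y+12=k.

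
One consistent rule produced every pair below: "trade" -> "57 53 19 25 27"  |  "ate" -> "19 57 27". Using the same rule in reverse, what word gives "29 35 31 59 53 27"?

figure

t(#20)→57 and r(#18)→53: differences scale by 2, so n = 2·pos + 17. Each letter becomes 2×(its alphabet position, a=1..z=26) + 17.
Undoing it on 29 35 31 59 53 27: 29→(29−17)÷2=6=f, 35→(35−17)÷2=9=i, 31→(31−17)÷2=7=g, 59→(59−17)÷2=21=u, 53→(53−17)÷2=18=r, 27→(27−17)÷2=5=e.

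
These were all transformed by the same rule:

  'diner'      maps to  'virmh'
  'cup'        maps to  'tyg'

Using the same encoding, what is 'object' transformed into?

The output letters match the input read backwards, each shifted +4: diner reversed is renid. The word is reversed, then every letter is shifted forward by 4.
For object: reverse → tcejbo; then shift: t+4=x, c+4=g, e+4=i, j+4=n, b+4=f, o+4=s.

xginfs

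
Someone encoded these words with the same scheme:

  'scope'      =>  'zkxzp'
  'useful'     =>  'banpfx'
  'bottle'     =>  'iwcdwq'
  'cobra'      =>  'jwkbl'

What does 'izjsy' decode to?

Letter i (0-indexed) is shifted by i+7, so successive shifts are 7, 8, 9, ….
Undoing it on izjsy: i−7=b, z−8=r, j−9=a, s−10=i, y−11=n.

brain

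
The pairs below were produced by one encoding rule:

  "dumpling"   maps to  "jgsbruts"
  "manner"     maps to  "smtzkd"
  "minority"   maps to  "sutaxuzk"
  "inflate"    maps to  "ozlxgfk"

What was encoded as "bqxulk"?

verify

Shifts by position in dumpling: pos 0: d→j (+6), pos 1: u→g (+12), pos 2: m→s (+6), pos 3: p→b (+12) — repeating every 2. A repeating key of period 2 is used — shifts +6, +12 over and over.
Reversing it on bqxulk: b−6=v, q−12=e, x−6=r, u−12=i, l−6=f, k−12=y.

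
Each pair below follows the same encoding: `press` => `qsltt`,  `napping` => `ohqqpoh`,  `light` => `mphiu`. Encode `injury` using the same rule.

The shift depends on letter class: consonant p→q is +1, but vowel e→l is +7. Two shifts are in play — +7 for a/e/i/o/u, +1 for every other letter.
On injury: i(vowel)+7=p, n(cons)+1=o, j(cons)+1=k, u(vowel)+7=b, r(cons)+1=s, y(cons)+1=z.

pokbsz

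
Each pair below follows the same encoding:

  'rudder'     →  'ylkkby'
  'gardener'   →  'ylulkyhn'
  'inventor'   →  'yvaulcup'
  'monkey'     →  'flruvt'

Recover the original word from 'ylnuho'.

hanger

The word is reversed, then every letter is shifted forward by 7.
Undoing it on ylnuho: shift back: y−7=r, l−7=e, n−7=g, u−7=n, h−7=a, o−7=h → regnah; then reverse → hanger.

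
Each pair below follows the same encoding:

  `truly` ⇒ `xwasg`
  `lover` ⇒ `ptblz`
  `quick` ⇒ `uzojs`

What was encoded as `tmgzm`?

phase

In truly: t→x is +4, r→w is +5, u→a is +6, l→s is +7 — the shift increases by 1 each position. Letter i (0-indexed) is shifted by i+4, so successive shifts are 4, 5, 6, ….
Reversing it on tmgzm: t−4=p, m−5=h, g−6=a, z−7=s, m−8=e.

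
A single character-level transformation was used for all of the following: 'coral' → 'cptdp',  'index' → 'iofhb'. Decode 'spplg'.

sonic

In coral: c→c is +0, o→p is +1, r→t is +2, a→d is +3 — the shift increases by 1 each position. Each letter shifts forward by its position index (0, 1, 2, …) — the shift grows by one for each successive letter.
Reversing it on spplg: s−0=s, p−1=o, p−2=n, l−3=i, g−4=c.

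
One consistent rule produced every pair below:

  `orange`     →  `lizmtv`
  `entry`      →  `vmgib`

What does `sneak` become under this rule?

Letters are reflected about the middle of the alphabet (position → 25−position): Atbash.
On sneak: s↔h, n↔m, e↔v, a↔z, k↔p.

hmvzp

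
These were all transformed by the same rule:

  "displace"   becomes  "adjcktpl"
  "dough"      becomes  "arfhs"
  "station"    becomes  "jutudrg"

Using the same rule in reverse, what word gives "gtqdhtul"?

Treating letters as 0–25, the rule is x ↦ 11x + 19 (mod 26).
Decoding gtqdhtul: g(6)→19·(6−19)≡13=n; t(19)→19·(19−19)≡0=a; q(16)→19·(16−19)≡21=v; d(3)→19·(3−19)≡8=i; h(7)→19·(7−19)≡6=g; t(19)→19·(19−19)≡0=a; u(20)→19·(20−19)≡19=t; l(11)→19·(11−19)≡4=e (all mod 26).

navigate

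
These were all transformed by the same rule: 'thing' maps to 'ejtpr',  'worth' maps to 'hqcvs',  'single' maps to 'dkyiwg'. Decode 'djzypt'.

shower

Shifts by position in thing: pos 0: t→e (+11), pos 1: h→j (+2), pos 2: i→t (+11), pos 3: n→p (+2) — repeating every 2. The shifts repeat in a cycle of length 2: positions 0,1,… shift by +11, +2, then the pattern repeats.
Decoding djzypt: d−11=s, j−2=h, z−11=o, y−2=w, p−11=e, t−2=r.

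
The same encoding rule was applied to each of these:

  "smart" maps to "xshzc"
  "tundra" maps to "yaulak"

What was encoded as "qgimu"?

label

Letter i (0-indexed) is shifted by i+5, so successive shifts are 5, 6, 7, ….
Reversing it on qgimu: q−5=l, g−6=a, i−7=b, m−8=e, u−9=l.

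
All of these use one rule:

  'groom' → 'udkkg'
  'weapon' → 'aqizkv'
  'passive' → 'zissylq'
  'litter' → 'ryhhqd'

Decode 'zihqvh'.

patent

g(6)→u(20) and r(17)→d(3) fit y≡15x+8 (mod 26); the inverse of 15 mod 26 is 7. Each letter's alphabet position (a=0..z=25) is mapped through 15·x+8 mod 26 — an affine cipher.
Decoding zihqvh: z(25)→7·(25−8)≡15=p; i(8)→7·(8−8)≡0=a; h(7)→7·(7−8)≡19=t; q(16)→7·(16−8)≡4=e; v(21)→7·(21−8)≡13=n; h(7)→7·(7−8)≡19=t (all mod 26).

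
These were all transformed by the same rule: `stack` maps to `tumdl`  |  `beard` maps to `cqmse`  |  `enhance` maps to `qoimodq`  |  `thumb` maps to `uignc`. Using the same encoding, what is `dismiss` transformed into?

The shift depends on letter class: consonant s→t is +1, but vowel a→m is +12. Vowels shift forward by 12 and consonants shift forward by 1.
Applying it to dismiss: d(cons)+1=e, i(vowel)+12=u, s(cons)+1=t, m(cons)+1=n, i(vowel)+12=u, s(cons)+1=t, s(cons)+1=t.

eutnutt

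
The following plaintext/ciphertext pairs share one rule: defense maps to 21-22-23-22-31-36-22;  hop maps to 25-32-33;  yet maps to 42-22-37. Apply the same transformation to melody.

30-22-29-32-21-42

Each letter is replaced by its alphabet position (a=1..z=26) + 17.
On melody: m=13→30, e=5→22, l=12→29, o=15→32, d=4→21, y=25→42.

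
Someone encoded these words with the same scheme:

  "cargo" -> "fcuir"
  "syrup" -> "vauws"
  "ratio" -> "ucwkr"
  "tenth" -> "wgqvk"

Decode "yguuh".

verse

It's a Vigenère-style cipher with numeric key [3,2]: position i shifts by key[i mod 2].
Decoding yguuh: y−3=v, g−2=e, u−3=r, u−2=s, h−3=e.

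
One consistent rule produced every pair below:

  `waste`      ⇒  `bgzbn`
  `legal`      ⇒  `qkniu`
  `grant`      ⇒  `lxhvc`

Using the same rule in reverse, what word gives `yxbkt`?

In waste: w→b is +5, a→g is +6, s→z is +7, t→b is +8 — the shift increases by 1 each position. Letter i (0-indexed) is shifted by i+5, so successive shifts are 5, 6, 7, ….
Undoing it on yxbkt: y−5=t, x−6=r, b−7=u, k−8=c, t−9=k.

truck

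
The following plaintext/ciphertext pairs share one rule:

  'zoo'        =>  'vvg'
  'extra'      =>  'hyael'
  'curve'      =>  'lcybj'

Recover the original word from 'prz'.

The output letters match the input read backwards, each shifted +7: zoo reversed is ooz. Read the word backwards and shift each letter +7.
Reversing it on prz: shift back: p−7=i, r−7=k, z−7=s → iks; then reverse → ski.

ski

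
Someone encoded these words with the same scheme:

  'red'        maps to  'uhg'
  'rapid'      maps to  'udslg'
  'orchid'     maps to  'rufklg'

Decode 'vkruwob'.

shortly

Each letter is shifted forward by 3 in the alphabet (a Caesar shift of +3).
Undoing it on vkruwob: v−3=s, k−3=h, r−3=o, u−3=r, w−3=t, o−3=l, b−3=y.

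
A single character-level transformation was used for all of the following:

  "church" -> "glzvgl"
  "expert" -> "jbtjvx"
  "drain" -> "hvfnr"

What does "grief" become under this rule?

kvnjj

The shift depends on letter class: consonant c→g is +4, but vowel u→z is +5. The rule splits by letter class: vowels +5, consonants +4.
On grief: g(cons)+4=k, r(cons)+4=v, i(vowel)+5=n, e(vowel)+5=j, f(cons)+4=j.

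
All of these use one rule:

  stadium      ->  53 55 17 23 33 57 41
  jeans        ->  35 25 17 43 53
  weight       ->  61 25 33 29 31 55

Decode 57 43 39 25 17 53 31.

s(#19)→53 and t(#20)→55: differences scale by 2, so n = 2·pos + 15. With a=1..z=26, the number is 2·pos + 15.
Reversing it on 57 43 39 25 17 53 31: 57→(57−15)÷2=21=u, 43→(43−15)÷2=14=n, 39→(39−15)÷2=12=l, 25→(25−15)÷2=5=e, 17→(17−15)÷2=1=a, 53→(53−15)÷2=19=s, 31→(31−15)÷2=8=h.

unleash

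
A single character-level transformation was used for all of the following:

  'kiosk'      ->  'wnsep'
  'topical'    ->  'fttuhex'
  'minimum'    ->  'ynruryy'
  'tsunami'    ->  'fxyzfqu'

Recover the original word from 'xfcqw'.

layer

Shifts by position in kiosk: pos 0: k→w (+12), pos 1: i→n (+5), pos 2: o→s (+4), pos 3: s→e (+12), pos 4: k→p (+5) — repeating every 3. The shifts repeat in a cycle of length 3: positions 0,1,… shift by +12, +5, +4, then the pattern repeats.
Undoing it on xfcqw: x−12=l, f−5=a, c−4=y, q−12=e, w−5=r.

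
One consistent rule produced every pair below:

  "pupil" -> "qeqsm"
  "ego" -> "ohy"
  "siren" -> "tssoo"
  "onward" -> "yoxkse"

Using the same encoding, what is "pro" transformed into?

qsy

The rule splits by letter class: vowels +10, consonants +1.
For pro: p(cons)+1=q, r(cons)+1=s, o(vowel)+10=y.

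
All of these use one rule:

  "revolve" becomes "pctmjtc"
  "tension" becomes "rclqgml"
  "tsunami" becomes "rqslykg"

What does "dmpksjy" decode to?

Compare letters: r→p is +24, e→c is +24, v→t is +24 — a constant shift. This is a Caesar cipher with shift 24.
Reversing it on dmpksjy: d−24=f, m−24=o, p−24=r, k−24=m, s−24=u, j−24=l, y−24=a.

formula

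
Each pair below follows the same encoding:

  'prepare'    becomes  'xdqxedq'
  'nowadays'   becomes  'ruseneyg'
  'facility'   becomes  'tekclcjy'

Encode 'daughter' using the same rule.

nemwzjqd

p(15)→x(23) and r(17)→d(3) fit y≡3x+4 (mod 26); the inverse of 3 mod 26 is 9. This is an affine cipher: with a=0,…,z=25, each position x becomes (3x+4) mod 26.
For daughter: d(3)→3·3+4≡13=n; a(0)→3·0+4≡4=e; u(20)→3·20+4≡12=m; g(6)→3·6+4≡22=w; h(7)→3·7+4≡25=z; t(19)→3·19+4≡9=j; e(4)→3·4+4≡16=q; r(17)→3·17+4≡3=d (all mod 26).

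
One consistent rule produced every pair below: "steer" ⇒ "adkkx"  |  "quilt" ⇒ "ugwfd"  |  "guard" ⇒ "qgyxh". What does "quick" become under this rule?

ugwec

s(18)→a(0) and t(19)→d(3) fit y≡3x+24 (mod 26); the inverse of 3 mod 26 is 9. Each letter's alphabet position (a=0..z=25) is mapped through 3·x+24 mod 26 — an affine cipher.
Applying it to quick: q(16)→3·16+24≡20=u; u(20)→3·20+24≡6=g; i(8)→3·8+24≡22=w; c(2)→3·2+24≡4=e; k(10)→3·10+24≡2=c (all mod 26).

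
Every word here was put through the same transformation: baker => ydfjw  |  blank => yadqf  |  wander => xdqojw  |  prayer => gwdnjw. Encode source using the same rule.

Each letter's alphabet position (a=0..z=25) is mapped through 21·x+3 mod 26 — an affine cipher.
On source: s(18)→21·18+3≡17=r; o(14)→21·14+3≡11=l; u(20)→21·20+3≡7=h; r(17)→21·17+3≡22=w; c(2)→21·2+3≡19=t; e(4)→21·4+3≡9=j (all mod 26).

rlhwtj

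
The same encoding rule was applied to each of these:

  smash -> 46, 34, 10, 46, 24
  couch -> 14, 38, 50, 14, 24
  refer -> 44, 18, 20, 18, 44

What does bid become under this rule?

12, 26, 16

s(#19)→46 and m(#13)→34: differences scale by 2, so n = 2·pos + 8. The formula is n = 2×(alphabet index, a=1) + 8.
Applying it to bid: b=2→12, i=9→26, d=4→16.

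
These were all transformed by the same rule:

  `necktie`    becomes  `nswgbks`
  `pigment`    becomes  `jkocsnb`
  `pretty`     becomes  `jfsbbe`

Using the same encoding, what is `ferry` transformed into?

Each letter's alphabet position (a=0..z=25) is mapped through 11·x+0 mod 26 — an affine cipher.
Applying it to ferry: f(5)→11·5+0≡3=d; e(4)→11·4+0≡18=s; r(17)→11·17+0≡5=f; r(17)→11·17+0≡5=f; y(24)→11·24+0≡4=e (all mod 26).

dsffe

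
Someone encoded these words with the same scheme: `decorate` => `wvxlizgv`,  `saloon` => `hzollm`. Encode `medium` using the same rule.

This is the alphabet-reversal cipher (Atbash): a becomes z, b becomes y, etc.
On medium: m↔n, e↔v, d↔w, i↔r, u↔f, m↔n.

nvwrfn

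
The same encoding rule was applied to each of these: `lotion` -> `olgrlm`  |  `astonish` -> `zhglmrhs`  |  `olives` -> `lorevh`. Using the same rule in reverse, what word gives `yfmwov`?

Each pair mirrors across the alphabet (l↔o, o↔l, t↔g): positions sum to 25. Letters are reflected about the middle of the alphabet (position → 25−position): Atbash.
Undoing it on yfmwov: y↔b, f↔u, m↔n, w↔d, o↔l, v↔e.

bundle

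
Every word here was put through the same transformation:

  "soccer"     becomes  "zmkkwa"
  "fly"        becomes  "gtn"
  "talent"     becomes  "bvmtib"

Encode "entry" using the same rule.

The output letters match the input read backwards, each shifted +8: soccer reversed is reccos. Two steps: reverse the string, then apply a Caesar shift of +8.
Applying it to entry: reverse → yrtne; then shift: y+8=g, r+8=z, t+8=b, n+8=v, e+8=m.

gzbvm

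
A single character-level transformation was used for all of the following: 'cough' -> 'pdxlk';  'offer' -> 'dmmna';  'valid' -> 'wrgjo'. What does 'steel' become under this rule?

zynng

This is an affine cipher: with a=0,…,z=25, each position x becomes (25x+17) mod 26.
Applying it to steel: s(18)→25·18+17≡25=z; t(19)→25·19+17≡24=y; e(4)→25·4+17≡13=n; e(4)→25·4+17≡13=n; l(11)→25·11+17≡6=g (all mod 26).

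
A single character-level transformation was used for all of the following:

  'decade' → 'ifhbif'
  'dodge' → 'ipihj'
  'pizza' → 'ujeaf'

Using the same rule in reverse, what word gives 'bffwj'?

weave

Shifts by position in decade: pos 0: d→i (+5), pos 1: e→f (+1), pos 2: c→h (+5), pos 3: a→b (+1) — repeating every 2. It's a Vigenère-style cipher with numeric key [5,1]: position i shifts by key[i mod 2].
Undoing it on bffwj: b−5=w, f−1=e, f−5=a, w−1=v, j−5=e.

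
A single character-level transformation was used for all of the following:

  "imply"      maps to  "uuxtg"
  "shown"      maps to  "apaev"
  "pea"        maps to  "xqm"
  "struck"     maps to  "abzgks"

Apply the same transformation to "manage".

umvmoq

The shift depends on letter class: consonant m→u is +8, but vowel i→u is +12. The rule splits by letter class: vowels +12, consonants +8.
Applying it to manage: m(cons)+8=u, a(vowel)+12=m, n(cons)+8=v, a(vowel)+12=m, g(cons)+8=o, e(vowel)+12=q.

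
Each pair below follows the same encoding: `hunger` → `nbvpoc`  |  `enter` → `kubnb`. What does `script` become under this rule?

yjzrze

In hunger: h→n is +6, u→b is +7, n→v is +8, g→p is +9 — the shift increases by 1 each position. The shift increases by 1 at each position, starting from +6: 6, 7, 8, ….
For script: s+6=y, c+7=j, r+8=z, i+9=r, p+10=z, t+11=e.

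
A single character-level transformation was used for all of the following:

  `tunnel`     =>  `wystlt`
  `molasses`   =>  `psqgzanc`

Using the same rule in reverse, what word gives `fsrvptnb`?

compiler

In tunnel: t→w is +3, u→y is +4, n→s is +5, n→t is +6 — the shift increases by 1 each position. Each letter shifts forward by (position + 3), i.e. 3, 4, 5, … — the shift grows by one for each successive letter.
Decoding fsrvptnb: f−3=c, s−4=o, r−5=m, v−6=p, p−7=i, t−8=l, n−9=e, b−10=r.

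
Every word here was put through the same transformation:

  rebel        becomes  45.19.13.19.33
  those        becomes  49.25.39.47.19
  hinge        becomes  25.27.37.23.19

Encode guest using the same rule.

23.51.19.47.49

With a=1..z=26, the number is 2·pos + 9.
Applying it to guest: g=7→23, u=21→51, e=5→19, s=19→47, t=20→49.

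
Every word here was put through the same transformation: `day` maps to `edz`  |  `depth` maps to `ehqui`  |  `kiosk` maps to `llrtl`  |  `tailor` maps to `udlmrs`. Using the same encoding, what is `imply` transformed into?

lnqmz

The shift depends on letter class: consonant d→e is +1, but vowel a→d is +3. The rule splits by letter class: vowels +3, consonants +1.
Applying it to imply: i(vowel)+3=l, m(cons)+1=n, p(cons)+1=q, l(cons)+1=m, y(cons)+1=z.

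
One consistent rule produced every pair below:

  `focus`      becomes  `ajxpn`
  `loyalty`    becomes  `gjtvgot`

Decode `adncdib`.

fishing

Each letter is shifted forward by 21 in the alphabet (a Caesar shift of +21).
Reversing it on adncdib: a−21=f, d−21=i, n−21=s, c−21=h, d−21=i, i−21=n, b−21=g.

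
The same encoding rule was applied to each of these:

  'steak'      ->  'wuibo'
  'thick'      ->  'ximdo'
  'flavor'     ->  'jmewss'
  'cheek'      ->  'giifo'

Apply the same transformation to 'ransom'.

vbrtsn

The shifts repeat in a cycle of length 2: positions 0,1,… shift by +4, +1, then the pattern repeats.
For ransom: r+4=v, a+1=b, n+4=r, s+1=t, o+4=s, m+1=n.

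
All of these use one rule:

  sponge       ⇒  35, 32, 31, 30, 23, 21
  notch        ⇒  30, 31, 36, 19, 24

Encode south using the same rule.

s is letter #19 and maps to 35: an offset of 16. Letters become their 1-based position plus 16 (so a→17, b→18, …).
For south: s=19→35, o=15→31, u=21→37, t=20→36, h=8→24.

35, 31, 37, 36, 24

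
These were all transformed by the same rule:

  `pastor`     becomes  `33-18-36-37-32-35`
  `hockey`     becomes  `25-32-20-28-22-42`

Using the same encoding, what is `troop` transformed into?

p is letter #16 and maps to 33: an offset of 17. The number is (letter's place in the alphabet, a=1) + 17.
On troop: t=20→37, r=18→35, o=15→32, o=15→32, p=16→33.

37-35-32-32-33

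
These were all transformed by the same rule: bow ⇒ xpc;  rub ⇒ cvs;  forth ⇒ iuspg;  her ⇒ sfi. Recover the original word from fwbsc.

brave

Read the word backwards and shift each letter +1.
Decoding fwbsc: shift back: f−1=e, w−1=v, b−1=a, s−1=r, c−1=b → evarb; then reverse → brave.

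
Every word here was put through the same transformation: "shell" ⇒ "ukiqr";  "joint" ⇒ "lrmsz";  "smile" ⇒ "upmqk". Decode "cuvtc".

Each letter shifts forward by (position + 2), i.e. 2, 3, 4, … — the shift grows by one for each successive letter.
Undoing it on cuvtc: c−2=a, u−3=r, v−4=r, t−5=o, c−6=w.

arrow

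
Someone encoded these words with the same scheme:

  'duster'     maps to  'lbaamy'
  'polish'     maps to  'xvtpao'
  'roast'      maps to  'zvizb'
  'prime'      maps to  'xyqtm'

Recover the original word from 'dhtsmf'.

valley

Shifts by position in duster: pos 0: d→l (+8), pos 1: u→b (+7), pos 2: s→a (+8), pos 3: t→a (+7) — repeating every 2. It's a Vigenère-style cipher with numeric key [8,7]: position i shifts by key[i mod 2].
Decoding dhtsmf: d−8=v, h−7=a, t−8=l, s−7=l, m−8=e, f−7=y.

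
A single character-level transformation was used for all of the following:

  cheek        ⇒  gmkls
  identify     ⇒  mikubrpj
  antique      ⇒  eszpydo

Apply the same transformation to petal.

tjzht

In cheek: c→g is +4, h→m is +5, e→k is +6, e→l is +7 — the shift increases by 1 each position. Letter i (0-indexed) is shifted by i+4, so successive shifts are 4, 5, 6, ….
On petal: p+4=t, e+5=j, t+6=z, a+7=h, l+8=t.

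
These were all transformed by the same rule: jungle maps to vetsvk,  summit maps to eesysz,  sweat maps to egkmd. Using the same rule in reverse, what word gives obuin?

crowd

The shifts repeat in a cycle of length 3: positions 0,1,… shift by +12, +10, +6, then the pattern repeats.
Undoing it on obuin: o−12=c, b−10=r, u−6=o, i−12=w, n−10=d.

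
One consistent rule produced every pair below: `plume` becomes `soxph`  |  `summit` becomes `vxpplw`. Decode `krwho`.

This is a Caesar cipher with shift 3.
Decoding krwho: k−3=h, r−3=o, w−3=t, h−3=e, o−3=l.

hotel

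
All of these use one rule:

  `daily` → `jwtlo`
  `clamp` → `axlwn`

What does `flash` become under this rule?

Two steps: reverse the string, then apply a Caesar shift of +11.
On flash: reverse → hsalf; then shift: h+11=s, s+11=d, a+11=l, l+11=w, f+11=q.

sdlwq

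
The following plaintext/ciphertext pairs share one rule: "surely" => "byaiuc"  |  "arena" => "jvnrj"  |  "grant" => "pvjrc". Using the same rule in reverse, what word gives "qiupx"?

hello

Shifts by position in surely: pos 0: s→b (+9), pos 1: u→y (+4), pos 2: r→a (+9), pos 3: e→i (+4) — repeating every 2. It's a Vigenère-style cipher with numeric key [9,4]: position i shifts by key[i mod 2].
Reversing it on qiupx: q−9=h, i−4=e, u−9=l, p−4=l, x−9=o.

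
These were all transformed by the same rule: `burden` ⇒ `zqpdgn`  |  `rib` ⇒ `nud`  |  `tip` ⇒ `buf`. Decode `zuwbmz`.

The output letters match the input read backwards, each shifted +12: burden reversed is nedrub. The word is reversed, then every letter is shifted forward by 12.
Decoding zuwbmz: shift back: z−12=n, u−12=i, w−12=k, b−12=p, m−12=a, z−12=n → nikpan; then reverse → napkin.

napkin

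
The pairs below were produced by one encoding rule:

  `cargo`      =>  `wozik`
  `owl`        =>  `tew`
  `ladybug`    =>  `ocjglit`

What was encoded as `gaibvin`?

fantasy

The output letters match the input read backwards, each shifted +8: cargo reversed is ograc. The word is reversed, then every letter is shifted forward by 8.
Reversing it on gaibvin: shift back: g−8=y, a−8=s, i−8=a, b−8=t, v−8=n, i−8=a, n−8=f → ysatnaf; then reverse → fantasy.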